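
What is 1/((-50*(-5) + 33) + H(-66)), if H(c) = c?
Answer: 1/217 ≈ 0.0046083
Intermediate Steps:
1/((-50*(-5) + 33) + H(-66)) = 1/((-50*(-5) + 33) - 66) = 1/((250 + 33) - 66) = 1/(283 - 66) = 1/217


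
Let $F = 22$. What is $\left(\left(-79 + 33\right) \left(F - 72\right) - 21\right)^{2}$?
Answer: $5193841$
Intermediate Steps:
$\left(\left(-79 + 33\right) \left(F - 72\right) - 21\right)^{2} = \left(\left(-79 + 33\right) \left(22 - 72\right) - 21\right)^{2} = \left(\left(-46\right) \left(-50\right) - 21\right)^{2} = \left(2300 - 21\right)^{2} = 2279^{2} = 5193841$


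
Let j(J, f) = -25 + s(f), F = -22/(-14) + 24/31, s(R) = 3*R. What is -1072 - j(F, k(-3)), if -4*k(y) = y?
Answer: -4197/4 ≈ -1049.3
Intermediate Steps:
k(y) = -y/4
F = 509/217 (F = -22*(-1/14) + 24*(1/31) = 11/7 + 24/31 = 509/217 ≈ 2.3456)
j(J, f) = -25 + 3*f
-1072 - j(F, k(-3)) = -1072 - (-25 + 3*(-1/4*(-3))) = -1072 - (-25 + 3*(3/4)) = -1072 - (-25 + 9/4) = -1072 - 1*(-91/4) = -1072 + 91/4 = -4197/4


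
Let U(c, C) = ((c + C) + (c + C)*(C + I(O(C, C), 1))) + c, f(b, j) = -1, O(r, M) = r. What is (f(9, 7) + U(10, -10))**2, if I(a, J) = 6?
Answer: 81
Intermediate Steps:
U(c, C) = C + 2*c + (6 + C)*(C + c) (U(c, C) = ((c + C) + (c + C)*(C + 6)) + c = ((C + c) + (C + c)*(6 + C)) + c = ((C + c) + (6 + C)*(C + c)) + c = (C + c + (6 + C)*(C + c)) + c = C + 2*c + (6 + C)*(C + c))
(f(9, 7) + U(10, -10))**2 = (-1 + ((-10)**2 + 7*(-10) + 8*10 - 10*10))**2 = (-1 + (100 - 70 + 80 - 100))**2 = (-1 + 10)**2 = 9**2 = 81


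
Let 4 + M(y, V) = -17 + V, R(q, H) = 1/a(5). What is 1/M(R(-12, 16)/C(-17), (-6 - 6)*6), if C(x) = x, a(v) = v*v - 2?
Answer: -1/93 ≈ -0.010753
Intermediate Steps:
a(v) = -2 + v² (a(v) = v² - 2 = -2 + v²)
R(q, H) = 1/23 (R(q, H) = 1/(-2 + 5²) = 1/(-2 + 25) = 1/23)
M(y, V) = -21 + V (M(y, V) = -4 + (-17 + V) = -21 + V)
1/M(R(-12, 16)/C(-17), (-6 - 6)*6) = 1/(-21 + (-6 - 6)*6) = 1/(-21 - 12*6) = 1/(-21 - 72) = 1/(-93) = -1/93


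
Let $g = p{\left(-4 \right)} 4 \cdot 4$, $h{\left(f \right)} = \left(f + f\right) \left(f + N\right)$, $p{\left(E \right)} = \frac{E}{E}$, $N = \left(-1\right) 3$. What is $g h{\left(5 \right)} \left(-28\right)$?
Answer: $-8960$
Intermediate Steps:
$N = -3$
$p{\left(E \right)} = 1$
$h{\left(f \right)} = 2 f \left(-3 + f\right)$ ($h{\left(f \right)} = \left(f + f\right) \left(f - 3\right) = 2 f \left(-3 + f\right)$)
$g = 16$ ($g = 1 \cdot 4 \cdot 4 = 4 \cdot 4 = 16$)
$g h{\left(5 \right)} \left(-28\right) = 16 \cdot 2 \cdot 5 \left(-3 + 5\right) \left(-28\right) = 16 \cdot 2 \cdot 5 \cdot 2 \left(-28\right) = 16 \cdot 20 \left(-28\right) = 320 \left(-28\right) = -8960$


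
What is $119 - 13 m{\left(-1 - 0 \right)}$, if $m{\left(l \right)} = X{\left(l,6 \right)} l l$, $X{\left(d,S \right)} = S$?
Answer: $41$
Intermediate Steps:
$m{\left(l \right)} = 6 l^{2}$ ($m{\left(l \right)} = 6 l l = 6 l^{2}$)
$119 - 13 m{\left(-1 - 0 \right)} = 119 - 13 \cdot 6 \left(-1 - 0\right)^{2} = 119 - 13 \cdot 6 \left(-1 + 0\right)^{2} = 119 - 13 \cdot 6 \left(-1\right)^{2} = 119 - 13 \cdot 6 \cdot 1 = 119 - 78 = 41$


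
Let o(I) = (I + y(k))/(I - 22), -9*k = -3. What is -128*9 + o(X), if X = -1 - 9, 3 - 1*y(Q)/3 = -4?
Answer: -36875/32 ≈ -1152.3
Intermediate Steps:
k = ⅓ (k = -⅑*(-3) = ⅓ ≈ 0.33333)
y(Q) = 21 (y(Q) = 9 - 3*(-4) = 9 + 12 = 21)
X = -10
o(I) = (21 + I)/(-22 + I) (o(I) = (I + 21)/(I - 22) = (21 + I)/(-22 + I))
-128*9 + o(X) = -128*9 + (21 - 10)/(-22 - 10) = -1152 + 11/(-32) = -1152 - 1/32*11 = -1152 - 11/32 = -36875/32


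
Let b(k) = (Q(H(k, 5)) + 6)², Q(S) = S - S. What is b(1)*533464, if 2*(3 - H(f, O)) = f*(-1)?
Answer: 19204704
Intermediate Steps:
H(f, O) = 3 + f/2 (H(f, O) = 3 - f*(-1)/2 = 3 - (-1)*f/2 = 3 + f/2)
Q(S) = 0
b(k) = 36 (b(k) = (0 + 6)² = 6² = 36)
b(1)*533464 = 36*533464 = 19204704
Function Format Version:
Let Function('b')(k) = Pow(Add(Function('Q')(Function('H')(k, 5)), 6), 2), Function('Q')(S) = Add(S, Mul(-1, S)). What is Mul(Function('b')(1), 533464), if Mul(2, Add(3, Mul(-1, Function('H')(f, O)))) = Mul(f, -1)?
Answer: 19204704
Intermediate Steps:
Function('H')(f, O) = Add(3, Mul(Rational(1, 2), f)) (Function('H')(f, O) = Add(3, Mul(Rational(-1, 2), Mul(f, -1))) = Add(3, Mul(Rational(-1, 2), Mul(-1, f))) = Add(3, Mul(Rational(1, 2), f)))
Function('Q')(S) = 0
Function('b')(k) = 36 (Function('b')(k) = Pow(Add(0, 6), 2) = Pow(6, 2) = 36)
Mul(Function('b')(1), 533464) = Mul(36, 533464) = 19204704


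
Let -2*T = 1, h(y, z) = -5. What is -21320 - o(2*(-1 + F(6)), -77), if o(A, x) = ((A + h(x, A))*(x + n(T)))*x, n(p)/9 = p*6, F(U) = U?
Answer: -61360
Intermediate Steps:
T = -1/2 (T = -1/2*1 = -1/2 ≈ -0.50000)
n(p) = 54*p (n(p) = 9*(p*6) = 9*(6*p) = 54*p)
o(A, x) = x*(-27 + x)*(-5 + A) (o(A, x) = ((A - 5)*(x + 54*(-1/2)))*x = ((-5 + A)*(x - 27))*x = ((-5 + A)*(-27 + x))*x = ((-27 + x)*(-5 + A))*x = x*(-27 + x)*(-5 + A))
-21320 - o(2*(-1 + F(6)), -77) = -21320 - (-77)*(135 - 54*(-1 + 6) - 5*(-77) + (2*(-1 + 6))*(-77)) = -21320 - (-77)*(135 - 54*5 + 385 + (2*5)*(-77)) = -21320 - (-77)*(135 - 27*10 + 385 + 10*(-77)) = -21320 - (-77)*(135 - 270 + 385 - 770) = -21320 - (-77)*(-520) = -21320 - 1*40040 = -21320 - 40040 = -61360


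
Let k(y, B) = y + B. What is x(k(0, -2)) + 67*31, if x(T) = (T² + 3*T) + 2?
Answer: 2077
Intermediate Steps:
k(y, B) = B + y
x(T) = 2 + T² + 3*T
x(k(0, -2)) + 67*31 = (2 + (-2 + 0)² + 3*(-2 + 0)) + 67*31 = (2 + (-2)² + 3*(-2)) + 2077 = (2 + 4 - 6) + 2077 = 0 + 2077 = 2077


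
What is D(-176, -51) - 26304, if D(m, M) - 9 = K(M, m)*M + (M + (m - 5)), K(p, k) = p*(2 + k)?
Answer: -479101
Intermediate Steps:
D(m, M) = 4 + M + m + M**2*(2 + m) (D(m, M) = 9 + ((M*(2 + m))*M + (M + (m - 5))) = 9 + (M**2*(2 + m) + (M + (-5 + m))) = 9 + (M**2*(2 + m) + (-5 + M + m)) = 9 + (-5 + M + m + M**2*(2 + m)) = 4 + M + m + M**2*(2 + m))
D(-176, -51) - 26304 = (4 - 51 - 176 + (-51)**2*(2 - 176)) - 26304 = (4 - 51 - 176 + 2601*(-174)) - 26304 = (4 - 51 - 176 - 452574) - 26304 = -452797 - 26304 = -479101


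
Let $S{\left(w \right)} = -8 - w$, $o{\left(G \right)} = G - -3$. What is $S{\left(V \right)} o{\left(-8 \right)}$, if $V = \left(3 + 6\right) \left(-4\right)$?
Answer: $-140$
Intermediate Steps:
$o{\left(G \right)} = 3 + G$ ($o{\left(G \right)} = G + 3 = 3 + G$)
$V = -36$ ($V = 9 \left(-4\right) = -36$)
$S{\left(V \right)} o{\left(-8 \right)} = \left(-8 - -36\right) \left(3 - 8\right) = \left(-8 + 36\right) \left(-5\right) = 28 \left(-5\right) = -140$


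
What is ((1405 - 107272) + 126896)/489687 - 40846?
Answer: -20001734173/489687 ≈ -40846.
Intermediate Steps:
((1405 - 107272) + 126896)/489687 - 40846 = (-105867 + 126896)*(1/489687) - 40846 = 21029*(1/489687) - 40846 = 21029/489687 - 40846 = -20001734173/489687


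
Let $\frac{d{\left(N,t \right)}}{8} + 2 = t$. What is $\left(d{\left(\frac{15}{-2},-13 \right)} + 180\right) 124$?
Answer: $7440$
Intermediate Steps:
$d{\left(N,t \right)} = -16 + 8 t$
$\left(d{\left(\frac{15}{-2},-13 \right)} + 180\right) 124 = \left(\left(-16 + 8 \left(-13\right)\right) + 180\right) 124 = \left(\left(-16 - 104\right) + 180\right) 124 = \left(-120 + 180\right) 124 = 60 \cdot 124 = 7440$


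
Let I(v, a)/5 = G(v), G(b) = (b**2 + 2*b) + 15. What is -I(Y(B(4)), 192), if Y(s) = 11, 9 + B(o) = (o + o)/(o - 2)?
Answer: -790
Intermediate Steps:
B(o) = -9 + 2*o/(-2 + o) (B(o) = -9 + (o + o)/(o - 2) = -9 + (2*o)/(-2 + o) = -9 + 2*o/(-2 + o))
G(b) = 15 + b**2 + 2*b
I(v, a) = 75 + 5*v**2 + 10*v (I(v, a) = 5*(15 + v**2 + 2*v) = 75 + 5*v**2 + 10*v)
-I(Y(B(4)), 192) = -(75 + 5*11**2 + 10*11) = -(75 + 5*121 + 110) = -(75 + 605 + 110) = -1*790 = -790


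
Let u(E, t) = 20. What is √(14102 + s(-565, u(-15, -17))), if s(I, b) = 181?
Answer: 69*√3 ≈ 119.51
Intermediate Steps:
√(14102 + s(-565, u(-15, -17))) = √(14102 + 181) = √14283 = 69*√3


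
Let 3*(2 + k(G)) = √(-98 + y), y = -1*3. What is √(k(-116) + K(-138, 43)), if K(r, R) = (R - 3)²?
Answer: √(14382 + 3*I*√101)/3 ≈ 39.975 + 0.041901*I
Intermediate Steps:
y = -3
K(r, R) = (-3 + R)²
k(G) = -2 + I*√101/3 (k(G) = -2 + √(-98 - 3)/3 = -2 + √(-101)/3 = -2 + (I*√101)/3 = -2 + I*√101/3)
√(k(-116) + K(-138, 43)) = √((-2 + I*√101/3) + (-3 + 43)²) = √((-2 + I*√101/3) + 40²) = √((-2 + I*√101/3) + 1600) = √(1598 + I*√101/3)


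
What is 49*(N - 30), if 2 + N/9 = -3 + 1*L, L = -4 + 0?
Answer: -5439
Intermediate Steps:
L = -4
N = -81 (N = -18 + 9*(-3 + 1*(-4)) = -18 + 9*(-3 - 4) = -18 + 9*(-7) = -18 - 63 = -81)
49*(N - 30) = 49*(-81 - 30) = 49*(-111) = -5439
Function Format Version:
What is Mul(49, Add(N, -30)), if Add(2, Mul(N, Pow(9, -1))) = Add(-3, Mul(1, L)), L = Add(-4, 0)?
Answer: -5439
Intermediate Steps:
L = -4
N = -81 (N = Add(-18, Mul(9, Add(-3, Mul(1, -4)))) = Add(-18, Mul(9, Add(-3, -4))) = Add(-18, Mul(9, -7)) = Add(-18, -63) = -81)
Mul(49, Add(N, -30)) = Mul(49, Add(-81, -30)) = Mul(49, -111) = -5439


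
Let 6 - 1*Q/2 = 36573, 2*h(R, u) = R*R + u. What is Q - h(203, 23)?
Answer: -93750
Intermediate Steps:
h(R, u) = u/2 + R**2/2 (h(R, u) = (R*R + u)/2 = (R**2 + u)/2 = (u + R**2)/2 = u/2 + R**2/2)
Q = -73134 (Q = 12 - 2*36573 = 12 - 73146 = -73134)
Q - h(203, 23) = -73134 - ((1/2)*23 + (1/2)*203**2) = -73134 - (23/2 + (1/2)*41209) = -73134 - (23/2 + 41209/2) = -73134 - 1*20616 = -73134 - 20616 = -93750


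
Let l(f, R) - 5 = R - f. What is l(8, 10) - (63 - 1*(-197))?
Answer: -253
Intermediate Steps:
l(f, R) = 5 + R - f (l(f, R) = 5 + (R - f) = 5 + R - f)
l(8, 10) - (63 - 1*(-197)) = (5 + 10 - 1*8) - (63 - 1*(-197)) = (5 + 10 - 8) - (63 + 197) = 7 - 1*260 = 7 - 260 = -253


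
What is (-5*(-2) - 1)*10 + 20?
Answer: 110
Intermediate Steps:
(-5*(-2) - 1)*10 + 20 = (10 - 1)*10 + 20 = 9*10 + 20 = 90 + 20 = 110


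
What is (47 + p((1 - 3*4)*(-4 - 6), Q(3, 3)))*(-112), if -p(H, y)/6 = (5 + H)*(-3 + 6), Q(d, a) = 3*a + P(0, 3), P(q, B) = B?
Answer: 226576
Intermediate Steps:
Q(d, a) = 3 + 3*a (Q(d, a) = 3*a + 3 = 3 + 3*a)
p(H, y) = -90 - 18*H (p(H, y) = -6*(5 + H)*(-3 + 6) = -6*(5 + H)*3 = -6*(15 + 3*H) = -90 - 18*H)
(47 + p((1 - 3*4)*(-4 - 6), Q(3, 3)))*(-112) = (47 + (-90 - 18*(1 - 3*4)*(-4 - 6)))*(-112) = (47 + (-90 - 18*(1 - 12)*(-10)))*(-112) = (47 + (-90 - (-198)*(-10)))*(-112) = (47 + (-90 - 18*110))*(-112) = (47 + (-90 - 1980))*(-112) = (47 - 2070)*(-112) = -2023*(-112) = 226576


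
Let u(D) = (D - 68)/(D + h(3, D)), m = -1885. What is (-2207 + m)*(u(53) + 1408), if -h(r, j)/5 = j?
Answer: -305376753/53 ≈ -5.7618e+6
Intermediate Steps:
h(r, j) = -5*j
u(D) = -(-68 + D)/(4*D) (u(D) = (D - 68)/(D - 5*D) = (-68 + D)/((-4*D)) = (-68 + D)*(-1/(4*D)) = -(-68 + D)/(4*D))
(-2207 + m)*(u(53) + 1408) = (-2207 - 1885)*((¼)*(68 - 1*53)/53 + 1408) = -4092*((¼)*(1/53)*(68 - 53) + 1408) = -4092*((¼)*(1/53)*15 + 1408) = -4092*(15/212 + 1408) = -4092*298511/212 = -305376753/53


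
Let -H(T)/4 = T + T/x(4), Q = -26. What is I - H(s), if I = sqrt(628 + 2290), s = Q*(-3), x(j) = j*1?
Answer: 390 + sqrt(2918) ≈ 444.02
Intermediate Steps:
x(j) = j
s = 78 (s = -26*(-3) = 78)
I = sqrt(2918) ≈ 54.018
H(T) = -5*T (H(T) = -4*(T + T/4) = -5*T)
I - H(s) = sqrt(2918) - (-5)*78 = sqrt(2918) - 1*(-390) = sqrt(2918) + 390 = 390 + sqrt(2918)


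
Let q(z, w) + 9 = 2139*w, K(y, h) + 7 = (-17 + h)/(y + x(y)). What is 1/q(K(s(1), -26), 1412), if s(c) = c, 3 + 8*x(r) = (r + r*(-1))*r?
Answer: 1/3020259 ≈ 3.3110e-7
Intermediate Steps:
x(r) = -3/8 (x(r) = -3/8 + ((r + r*(-1))*r)/8 = -3/8 + ((r - r)*r)/8 = -3/8 + (0*r)/8 = -3/8 + (1/8)*0 = -3/8 + 0 = -3/8)
K(y, h) = -7 + (-17 + h)/(-3/8 + y) (K(y, h) = -7 + (-17 + h)/(y - 3/8) = -7 + (-17 + h)/(-3/8 + y))
q(z, w) = -9 + 2139*w
1/q(K(s(1), -26), 1412) = 1/(-9 + 2139*1412) = 1/(-9 + 3020268) = 1/3020259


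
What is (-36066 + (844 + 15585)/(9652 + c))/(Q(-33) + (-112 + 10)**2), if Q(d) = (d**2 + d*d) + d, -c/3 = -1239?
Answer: -482149925/167767581 ≈ -2.8739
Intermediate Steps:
c = 3717 (c = -3*(-1239) = 3717)
Q(d) = d + 2*d**2 (Q(d) = (d**2 + d**2) + d = 2*d**2 + d = d + 2*d**2)
(-36066 + (844 + 15585)/(9652 + c))/(Q(-33) + (-112 + 10)**2) = (-36066 + (844 + 15585)/(9652 + 3717))/(-33*(1 + 2*(-33)) + (-112 + 10)**2) = (-36066 + 16429/13369)/(-33*(1 - 66) + (-102)**2) = (-36066 + 16429*(1/13369))/(-33*(-65) + 10404) = (-36066 + 16429/13369)/(2145 + 10404) = -482149925/13369/12549 = -482149925/13369*1/12549 = -482149925/167767581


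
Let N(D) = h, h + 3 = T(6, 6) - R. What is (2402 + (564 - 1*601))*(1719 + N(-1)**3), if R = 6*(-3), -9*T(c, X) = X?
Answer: 297800800/27 ≈ 1.1030e+7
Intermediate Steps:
T(c, X) = -X/9
R = -18
h = 43/3 (h = -3 + (-1/9*6 - 1*(-18)) = -3 + (-2/3 + 18) = -3 + 52/3 = 43/3 ≈ 14.333)
N(D) = 43/3
(2402 + (564 - 1*601))*(1719 + N(-1)**3) = (2402 + (564 - 1*601))*(1719 + (43/3)**3) = (2402 + (564 - 601))*(1719 + 79507/27) = (2402 - 37)*(125920/27) = 2365*(125920/27) = 297800800/27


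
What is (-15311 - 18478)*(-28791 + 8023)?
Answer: 701729952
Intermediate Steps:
(-15311 - 18478)*(-28791 + 8023) = -33789*(-20768) = 701729952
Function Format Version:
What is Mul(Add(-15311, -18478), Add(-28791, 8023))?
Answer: 701729952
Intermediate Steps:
Mul(Add(-15311, -18478), Add(-28791, 8023)) = Mul(-33789, -20768) = 701729952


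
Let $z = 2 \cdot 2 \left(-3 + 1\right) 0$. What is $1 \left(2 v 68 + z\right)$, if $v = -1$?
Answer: $-136$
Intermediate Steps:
$z = 0$ ($z = 2 \cdot 2 \left(-2\right) 0 = 2 \left(-4\right) 0 = \left(-8\right) 0 = 0$)
$1 \left(2 v 68 + z\right) = 1 \left(2 \left(-1\right) 68 + 0\right) = 1 \left(\left(-2\right) 68 + 0\right) = 1 \left(-136 + 0\right) = 1 \left(-136\right) = -136$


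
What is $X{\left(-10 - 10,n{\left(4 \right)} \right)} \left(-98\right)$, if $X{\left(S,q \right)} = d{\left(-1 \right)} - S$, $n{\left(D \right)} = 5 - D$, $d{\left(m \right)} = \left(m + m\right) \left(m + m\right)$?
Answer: $-2352$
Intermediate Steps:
$d{\left(m \right)} = 4 m^{2}$ ($d{\left(m \right)} = 2 m 2 m = 4 m^{2}$)
$X{\left(S,q \right)} = 4 - S$ ($X{\left(S,q \right)} = 4 \left(-1\right)^{2} - S = 4 \cdot 1 - S = 4 - S$)
$X{\left(-10 - 10,n{\left(4 \right)} \right)} \left(-98\right) = \left(4 - \left(-10 - 10\right)\right) \left(-98\right) = \left(4 - -20\right) \left(-98\right) = \left(4 + 20\right) \left(-98\right) = 24 \left(-98\right) = -2352$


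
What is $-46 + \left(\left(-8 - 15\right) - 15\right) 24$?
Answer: $-958$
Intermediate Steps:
$-46 + \left(\left(-8 - 15\right) - 15\right) 24 = -46 + \left(-23 - 15\right) 24 = -46 - 912 = -958$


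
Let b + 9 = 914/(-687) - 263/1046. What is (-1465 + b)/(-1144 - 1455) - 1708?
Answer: -3188880033311/1867646598 ≈ -1707.4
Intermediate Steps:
b = -7604143/718602 (b = -9 + (914/(-687) - 263/1046) = -9 + (914*(-1/687) - 263*1/1046) = -9 + (-914/687 - 263/1046) = -9 - 1136725/718602 = -7604143/718602 ≈ -10.582)
(-1465 + b)/(-1144 - 1455) - 1708 = (-1465 - 7604143/718602)/(-1144 - 1455) - 1708 = -1060356073/718602/(-2599) - 1708 = -1060356073/718602*(-1/2599) - 1708 = 1060356073/1867646598 - 1708 = -3188880033311/1867646598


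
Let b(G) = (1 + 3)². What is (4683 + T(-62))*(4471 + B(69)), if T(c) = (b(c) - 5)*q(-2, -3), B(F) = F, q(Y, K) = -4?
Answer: 21061060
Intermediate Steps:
b(G) = 16 (b(G) = 4² = 16)
T(c) = -44 (T(c) = (16 - 5)*(-4) = 11*(-4) = -44)
(4683 + T(-62))*(4471 + B(69)) = (4683 - 44)*(4471 + 69) = 4639*4540 = 21061060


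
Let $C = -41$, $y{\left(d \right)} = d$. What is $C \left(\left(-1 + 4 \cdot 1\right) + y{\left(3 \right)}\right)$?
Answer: $-246$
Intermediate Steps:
$C \left(\left(-1 + 4 \cdot 1\right) + y{\left(3 \right)}\right) = - 41 \left(\left(-1 + 4 \cdot 1\right) + 3\right) = - 41 \left(\left(-1 + 4\right) + 3\right) = - 41 \left(3 + 3\right) = \left(-41\right) 6 = -246$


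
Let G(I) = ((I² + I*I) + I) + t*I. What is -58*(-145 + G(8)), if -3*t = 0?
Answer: 522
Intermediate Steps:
t = 0 (t = -⅓*0 = 0)
G(I) = I + 2*I² (G(I) = ((I² + I*I) + I) + 0*I = ((I² + I²) + I) + 0 = (2*I² + I) + 0 = (I + 2*I²) + 0 = I + 2*I²)
-58*(-145 + G(8)) = -58*(-145 + 8*(1 + 2*8)) = -58*(-145 + 8*(1 + 16)) = -58*(-145 + 8*17) = -58*(-145 + 136) = -58*(-9) = 522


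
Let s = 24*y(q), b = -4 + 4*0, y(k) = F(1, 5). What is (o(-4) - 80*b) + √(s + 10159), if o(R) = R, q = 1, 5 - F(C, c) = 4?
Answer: 316 + √10183 ≈ 416.91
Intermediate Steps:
F(C, c) = 1 (F(C, c) = 5 - 1*4 = 5 - 4 = 1)
y(k) = 1
b = -4 (b = -4 + 0 = -4)
s = 24 (s = 24*1 = 24)
(o(-4) - 80*b) + √(s + 10159) = (-4 - 80*(-4)) + √(24 + 10159) = (-4 + 320) + √10183 = 316 + √10183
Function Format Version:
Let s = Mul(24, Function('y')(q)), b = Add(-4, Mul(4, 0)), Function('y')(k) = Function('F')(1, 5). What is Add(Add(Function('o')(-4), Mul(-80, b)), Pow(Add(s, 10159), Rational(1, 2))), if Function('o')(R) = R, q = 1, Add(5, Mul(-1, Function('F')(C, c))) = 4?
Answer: Add(316, Pow(10183, Rational(1, 2))) ≈ 416.91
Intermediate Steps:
Function('F')(C, c) = 1 (Function('F')(C, c) = Add(5, Mul(-1, 4)) = Add(5, -4) = 1)
Function('y')(k) = 1
b = -4 (b = Add(-4, 0) = -4)
s = 24 (s = Mul(24, 1) = 24)
Add(Add(Function('o')(-4), Mul(-80, b)), Pow(Add(s, 10159), Rational(1, 2))) = Add(Add(-4, Mul(-80, -4)), Pow(Add(24, 10159), Rational(1, 2))) = Add(Add(-4, 320), Pow(10183, Rational(1, 2))) = Add(316, Pow(10183, Rational(1, 2)))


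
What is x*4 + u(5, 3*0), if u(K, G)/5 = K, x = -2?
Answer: 17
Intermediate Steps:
u(K, G) = 5*K
x*4 + u(5, 3*0) = -2*4 + 5*5 = -8 + 25 = 17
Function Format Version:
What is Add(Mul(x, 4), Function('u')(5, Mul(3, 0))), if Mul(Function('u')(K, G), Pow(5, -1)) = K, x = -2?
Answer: 17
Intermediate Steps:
Function('u')(K, G) = Mul(5, K)
Add(Mul(x, 4), Function('u')(5, Mul(3, 0))) = Add(Mul(-2, 4), Mul(5, 5)) = Add(-8, 25) = 17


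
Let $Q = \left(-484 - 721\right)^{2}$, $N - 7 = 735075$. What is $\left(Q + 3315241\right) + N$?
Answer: $5502348$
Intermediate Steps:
$N = 735082$ ($N = 7 + 735075 = 735082$)
$Q = 1452025$ ($Q = \left(-1205\right)^{2} = 1452025$)
$\left(Q + 3315241\right) + N = \left(1452025 + 3315241\right) + 735082 = 4767266 + 735082 = 5502348$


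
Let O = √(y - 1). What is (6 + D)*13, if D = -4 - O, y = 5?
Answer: 0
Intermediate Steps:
O = 2 (O = √(5 - 1) = √4 = 2)
D = -6 (D = -4 - 1*2 = -4 - 2 = -6)
(6 + D)*13 = (6 - 6)*13 = 0*13 = 0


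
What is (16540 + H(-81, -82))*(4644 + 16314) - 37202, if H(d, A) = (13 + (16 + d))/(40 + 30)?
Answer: 1732962746/5 ≈ 3.4659e+8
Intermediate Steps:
H(d, A) = 29/70 + d/70 (H(d, A) = (29 + d)/70 = (29 + d)*(1/70) = 29/70 + d/70)
(16540 + H(-81, -82))*(4644 + 16314) - 37202 = (16540 + (29/70 + (1/70)*(-81)))*(4644 + 16314) - 37202 = (16540 + (29/70 - 81/70))*20958 - 37202 = (16540 - 26/35)*20958 - 37202 = (578874/35)*20958 - 37202 = 1733148756/5 - 37202 = 1732962746/5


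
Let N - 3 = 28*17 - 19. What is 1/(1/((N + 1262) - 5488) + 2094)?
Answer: 3766/7886003 ≈ 0.00047756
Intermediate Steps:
N = 460 (N = 3 + (28*17 - 19) = 3 + (476 - 19) = 3 + 457 = 460)
1/(1/((N + 1262) - 5488) + 2094) = 1/(1/((460 + 1262) - 5488) + 2094) = 1/(1/(1722 - 5488) + 2094) = 1/(1/(-3766) + 2094) = 1/(-1/3766 + 2094) = 1/(7886003/3766) = 3766/7886003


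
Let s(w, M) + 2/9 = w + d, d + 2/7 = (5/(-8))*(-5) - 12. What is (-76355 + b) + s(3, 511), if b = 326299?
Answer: 125968559/504 ≈ 2.4994e+5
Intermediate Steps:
d = -513/56 (d = -2/7 + ((5/(-8))*(-5) - 12) = -2/7 + ((5*(-⅛))*(-5) - 12) = -2/7 + (-5/8*(-5) - 12) = -2/7 + (25/8 - 12) = -2/7 - 71/8 = -513/56 ≈ -9.1607)
s(w, M) = -4729/504 + w (s(w, M) = -2/9 + (w - 513/56) = -2/9 + (-513/56 + w) = -4729/504 + w)
(-76355 + b) + s(3, 511) = (-76355 + 326299) + (-4729/504 + 3) = 249944 - 3217/504 = 125968559/504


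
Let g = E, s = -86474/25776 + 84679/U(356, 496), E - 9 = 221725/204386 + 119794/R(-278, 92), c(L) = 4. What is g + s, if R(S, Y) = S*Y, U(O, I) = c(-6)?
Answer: 12735294030245113/601521662664 ≈ 21172.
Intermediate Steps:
U(O, I) = 4
E = 1008321755/186692012 (E = 9 + (221725/204386 + 119794/((-278*92))) = 9 + (221725*(1/204386) + 119794/(-25576)) = 9 + (31675/29198 + 119794*(-1/25576)) = 9 + (31675/29198 - 59897/12788) = 9 - 671906353/186692012 = 1008321755/186692012 ≈ 5.4010)
s = 272792501/12888 (s = -86474/25776 + 84679/4 = -86474*1/25776 + 84679*(¼) = -43237/12888 + 84679/4 = 272792501/12888 ≈ 21166.)
g = 1008321755/186692012 ≈ 5.4010
g + s = 1008321755/186692012 + 272792501/12888 = 12735294030245113/601521662664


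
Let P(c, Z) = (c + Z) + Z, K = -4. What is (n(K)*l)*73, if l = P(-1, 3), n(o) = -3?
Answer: -1095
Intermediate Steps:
P(c, Z) = c + 2*Z (P(c, Z) = (Z + c) + Z = c + 2*Z)
l = 5 (l = -1 + 2*3 = -1 + 6 = 5)
(n(K)*l)*73 = -3*5*73 = -15*73 = -1095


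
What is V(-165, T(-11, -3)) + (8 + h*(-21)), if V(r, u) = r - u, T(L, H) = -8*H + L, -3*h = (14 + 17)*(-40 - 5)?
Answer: -9935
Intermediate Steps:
h = 465 (h = -(14 + 17)*(-40 - 5)/3 = -31*(-45)/3 = -⅓*(-1395) = 465)
T(L, H) = L - 8*H
V(-165, T(-11, -3)) + (8 + h*(-21)) = (-165 - (-11 - 8*(-3))) + (8 + 465*(-21)) = (-165 - (-11 + 24)) + (8 - 9765) = (-165 - 1*13) - 9757 = (-165 - 13) - 9757 = -178 - 9757 = -9935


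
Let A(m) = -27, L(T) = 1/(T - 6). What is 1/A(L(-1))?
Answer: -1/27 ≈ -0.037037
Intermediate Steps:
L(T) = 1/(-6 + T)
1/A(L(-1)) = 1/(-27) = -1/27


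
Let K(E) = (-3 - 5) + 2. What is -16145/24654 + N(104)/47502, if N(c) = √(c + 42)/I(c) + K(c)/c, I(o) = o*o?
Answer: -105502389/161105672 + √146/513781632 ≈ -0.65486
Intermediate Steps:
I(o) = o²
K(E) = -6 (K(E) = -8 + 2 = -6)
N(c) = -6/c + √(42 + c)/c² (N(c) = √(c + 42)/(c²) - 6/c = √(42 + c)/c² - 6/c = -6/c + √(42 + c)/c²)
-16145/24654 + N(104)/47502 = -16145/24654 + ((√(42 + 104) - 6*104)/104²)/47502 = -16145*1/24654 + ((√146 - 624)/10816)*(1/47502) = -16145/24654 + ((-624 + √146)/10816)*(1/47502) = -16145/24654 + (-3/52 + √146/10816)*(1/47502) = -16145/24654 + (-1/823368 + √146/513781632) = -105502389/161105672 + √146/513781632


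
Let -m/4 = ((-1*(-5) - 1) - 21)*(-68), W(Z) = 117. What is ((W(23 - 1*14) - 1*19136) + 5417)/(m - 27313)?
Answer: 13602/31937 ≈ 0.42590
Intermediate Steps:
m = -4624 (m = -4*((-1*(-5) - 1) - 21)*(-68) = -4*((5 - 1) - 21)*(-68) = -4*(4 - 21)*(-68) = -(-68)*(-68) = -4*1156 = -4624)
((W(23 - 1*14) - 1*19136) + 5417)/(m - 27313) = ((117 - 1*19136) + 5417)/(-4624 - 27313) = ((117 - 19136) + 5417)/(-31937) = (-19019 + 5417)*(-1/31937) = -13602*(-1/31937) = 13602/31937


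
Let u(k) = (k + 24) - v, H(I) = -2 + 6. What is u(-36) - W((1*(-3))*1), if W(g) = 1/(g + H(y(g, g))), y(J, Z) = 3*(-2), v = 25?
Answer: -38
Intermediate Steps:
y(J, Z) = -6
H(I) = 4
u(k) = -1 + k (u(k) = (k + 24) - 1*25 = (24 + k) - 25 = -1 + k)
W(g) = 1/(4 + g) (W(g) = 1/(g + 4) = 1/(4 + g))
u(-36) - W((1*(-3))*1) = (-1 - 36) - 1/(4 + (1*(-3))*1) = -37 - 1/(4 - 3*1) = -37 - 1/(4 - 3) = -37 - 1/1 = -37 - 1*1 = -37 - 1 = -38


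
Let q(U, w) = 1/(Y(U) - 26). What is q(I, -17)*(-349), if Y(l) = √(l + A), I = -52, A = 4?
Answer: 4537/362 + 349*I*√3/181 ≈ 12.533 + 3.3397*I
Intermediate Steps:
Y(l) = √(4 + l) (Y(l) = √(l + 4) = √(4 + l))
q(U, w) = 1/(-26 + √(4 + U)) (q(U, w) = 1/(√(4 + U) - 26) = 1/(-26 + √(4 + U)))
q(I, -17)*(-349) = -349/(-26 + √(4 - 52)) = -349/(-26 + √(-48)) = -349/(-26 + 4*I*√3)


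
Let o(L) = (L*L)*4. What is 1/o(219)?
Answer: 1/191844 ≈ 5.2126e-6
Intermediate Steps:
o(L) = 4*L² (o(L) = L²*4 = 4*L²)
1/o(219) = 1/(4*219²) = 1/(4*47961) = 1/191844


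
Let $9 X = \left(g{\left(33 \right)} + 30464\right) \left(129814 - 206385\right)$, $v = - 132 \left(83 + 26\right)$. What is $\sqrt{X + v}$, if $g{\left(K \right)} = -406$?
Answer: $\frac{i \sqrt{2301700610}}{3} \approx 15992.0 i$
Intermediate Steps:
$v = -14388$ ($v = \left(-132\right) 109 = -14388$)
$X = - \frac{2301571118}{9}$ ($X = \frac{\left(-406 + 30464\right) \left(129814 - 206385\right)}{9} = \frac{30058 \left(-76571\right)}{9} = \frac{1}{9} \left(-2301571118\right) = - \frac{2301571118}{9} \approx -2.5573 \cdot 10^{8}$)
$\sqrt{X + v} = \sqrt{- \frac{2301571118}{9} - 14388} = \sqrt{- \frac{2301700610}{9}} = \frac{i \sqrt{2301700610}}{3}$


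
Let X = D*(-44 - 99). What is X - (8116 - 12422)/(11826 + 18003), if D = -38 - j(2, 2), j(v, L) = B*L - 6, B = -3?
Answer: 110908528/29829 ≈ 3718.1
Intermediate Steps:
j(v, L) = -6 - 3*L (j(v, L) = -3*L - 6 = -6 - 3*L)
D = -26 (D = -38 - (-6 - 3*2) = -38 - (-6 - 6) = -38 - 1*(-12) = -38 + 12 = -26)
X = 3718 (X = -26*(-44 - 99) = -26*(-143) = 3718)
X - (8116 - 12422)/(11826 + 18003) = 3718 - (8116 - 12422)/(11826 + 18003) = 3718 - (-4306)/29829 = 3718 - 1*(-4306/29829) = 3718 + 4306/29829 = 110908528/29829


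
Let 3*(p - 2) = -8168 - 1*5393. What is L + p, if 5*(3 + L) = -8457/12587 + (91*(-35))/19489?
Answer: -16637406200464/3679620645 ≈ -4521.5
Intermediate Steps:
p = -13555/3 (p = 2 + (-8168 - 1*5393)/3 = 2 + (-8168 - 5393)/3 = 2 + (⅓)*(-13561) = 2 - 13561/3 = -13555/3 ≈ -4518.3)
L = -3884528713/1226540215 (L = -3 + (-8457/12587 + (91*(-35))/19489)/5 = -3 + (-8457*1/12587 - 3185*1/19489)/5 = -3 + (-8457/12587 - 3185/19489)/5 = -3 + (⅕)*(-204908068/245308043) = -3 - 204908068/1226540215 = -3884528713/1226540215 ≈ -3.1671)
L + p = -3884528713/1226540215 - 13555/3 = -16637406200464/3679620645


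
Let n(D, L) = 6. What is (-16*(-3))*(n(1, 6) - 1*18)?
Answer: -576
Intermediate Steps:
(-16*(-3))*(n(1, 6) - 1*18) = (-16*(-3))*(6 - 1*18) = 48*(6 - 18) = 48*(-12) = -576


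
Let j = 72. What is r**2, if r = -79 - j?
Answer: 22801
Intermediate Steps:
r = -151 (r = -79 - 1*72 = -79 - 72 = -151)
r**2 = (-151)**2 = 22801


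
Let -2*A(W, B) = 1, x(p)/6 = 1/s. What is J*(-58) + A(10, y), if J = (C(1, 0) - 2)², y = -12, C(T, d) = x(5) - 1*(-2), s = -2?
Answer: -1045/2 ≈ -522.50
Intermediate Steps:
x(p) = -3 (x(p) = 6/(-2) = 6*(-½) = -3)
C(T, d) = -1 (C(T, d) = -3 - 1*(-2) = -3 + 2 = -1)
A(W, B) = -½ (A(W, B) = -½*1 = -½)
J = 9 (J = (-1 - 2)² = (-3)² = 9)
J*(-58) + A(10, y) = 9*(-58) - ½ = -522 - ½ = -1045/2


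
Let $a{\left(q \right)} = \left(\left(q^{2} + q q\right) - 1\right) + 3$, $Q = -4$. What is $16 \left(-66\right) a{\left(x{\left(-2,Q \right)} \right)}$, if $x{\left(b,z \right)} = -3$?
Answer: $-21120$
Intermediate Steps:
$a{\left(q \right)} = 2 + 2 q^{2}$ ($a{\left(q \right)} = \left(\left(q^{2} + q^{2}\right) - 1\right) + 3 = \left(2 q^{2} - 1\right) + 3 = \left(-1 + 2 q^{2}\right) + 3 = 2 + 2 q^{2}$)
$16 \left(-66\right) a{\left(x{\left(-2,Q \right)} \right)} = 16 \left(-66\right) \left(2 + 2 \left(-3\right)^{2}\right) = - 1056 \left(2 + 2 \cdot 9\right) = - 1056 \left(2 + 18\right) = \left(-1056\right) 20 = -21120$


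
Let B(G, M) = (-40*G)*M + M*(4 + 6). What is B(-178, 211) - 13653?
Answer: 1490777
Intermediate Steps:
B(G, M) = 10*M - 40*G*M (B(G, M) = -40*G*M + M*10 = -40*G*M + 10*M = 10*M - 40*G*M)
B(-178, 211) - 13653 = 10*211*(1 - 4*(-178)) - 13653 = 10*211*(1 + 712) - 13653 = 10*211*713 - 13653 = 1504430 - 13653 = 1490777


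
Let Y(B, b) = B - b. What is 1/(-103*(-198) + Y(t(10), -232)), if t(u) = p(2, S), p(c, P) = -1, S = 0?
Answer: 1/20625 ≈ 4.8485e-5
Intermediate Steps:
t(u) = -1
1/(-103*(-198) + Y(t(10), -232)) = 1/(-103*(-198) + (-1 - 1*(-232))) = 1/(20394 + (-1 + 232)) = 1/(20394 + 231) = 1/20625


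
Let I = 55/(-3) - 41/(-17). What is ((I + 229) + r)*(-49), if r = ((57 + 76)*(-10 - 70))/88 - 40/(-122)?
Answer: -155102003/34221 ≈ -4532.4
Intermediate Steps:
I = -812/51 (I = 55*(-⅓) - 41*(-1/17) = -55/3 + 41/17 = -812/51 ≈ -15.922)
r = -80910/671 (r = (133*(-80))*(1/88) - 40*(-1/122) = -10640*1/88 + 20/61 = -1330/11 + 20/61 = -80910/671 ≈ -120.58)
((I + 229) + r)*(-49) = ((-812/51 + 229) - 80910/671)*(-49) = (10867/51 - 80910/671)*(-49) = (3165347/34221)*(-49) = -155102003/34221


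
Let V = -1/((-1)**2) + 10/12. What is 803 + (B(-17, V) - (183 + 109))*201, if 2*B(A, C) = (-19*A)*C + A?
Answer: -260031/4 ≈ -65008.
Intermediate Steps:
V = -1/6 (V = -1/1 + 10*(1/12) = -1*1 + 5/6 = -1 + 5/6 = -1/6 ≈ -0.16667)
B(A, C) = A/2 - 19*A*C/2 (B(A, C) = ((-19*A)*C + A)/2 = (-19*A*C + A)/2 = (A - 19*A*C)/2 = A/2 - 19*A*C/2)
803 + (B(-17, V) - (183 + 109))*201 = 803 + ((1/2)*(-17)*(1 - 19*(-1/6)) - (183 + 109))*201 = 803 + ((1/2)*(-17)*(1 + 19/6) - 1*292)*201 = 803 + ((1/2)*(-17)*(25/6) - 292)*201 = 803 + (-425/12 - 292)*201 = 803 - 3929/12*201 = 803 - 263243/4 = -260031/4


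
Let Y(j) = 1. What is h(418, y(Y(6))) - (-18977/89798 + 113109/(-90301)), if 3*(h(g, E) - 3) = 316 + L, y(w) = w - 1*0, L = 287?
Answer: 1666075840451/8108849198 ≈ 205.46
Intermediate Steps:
y(w) = w (y(w) = w + 0 = w)
h(g, E) = 204 (h(g, E) = 3 + (316 + 287)/3 = 3 + (⅓)*603 = 3 + 201 = 204)
h(418, y(Y(6))) - (-18977/89798 + 113109/(-90301)) = 204 - (-18977/89798 + 113109/(-90301)) = 204 - (-18977*1/89798 + 113109*(-1/90301)) = 204 - (-18977/89798 - 113109/90301) = 204 - 1*(-11870604059/8108849198) = 204 + 11870604059/8108849198 = 1666075840451/8108849198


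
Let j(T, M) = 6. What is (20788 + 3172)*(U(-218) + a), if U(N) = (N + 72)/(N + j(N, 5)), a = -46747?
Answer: -59362205820/53 ≈ -1.1200e+9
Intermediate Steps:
U(N) = (72 + N)/(6 + N) (U(N) = (N + 72)/(N + 6) = (72 + N)/(6 + N))
(20788 + 3172)*(U(-218) + a) = (20788 + 3172)*((72 - 218)/(6 - 218) - 46747) = 23960*(-146/(-212) - 46747) = 23960*(-1/212*(-146) - 46747) = 23960*(73/106 - 46747) = 23960*(-4955109/106) = -59362205820/53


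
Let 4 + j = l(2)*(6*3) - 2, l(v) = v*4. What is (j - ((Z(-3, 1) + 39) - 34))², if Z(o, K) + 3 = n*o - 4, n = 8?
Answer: 26896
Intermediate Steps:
l(v) = 4*v
Z(o, K) = -7 + 8*o (Z(o, K) = -3 + (8*o - 4) = -3 + (-4 + 8*o) = -7 + 8*o)
j = 138 (j = -4 + ((4*2)*(6*3) - 2) = -4 + (8*18 - 2) = -4 + (144 - 2) = -4 + 142 = 138)
(j - ((Z(-3, 1) + 39) - 34))² = (138 - (((-7 + 8*(-3)) + 39) - 34))² = (138 - (((-7 - 24) + 39) - 34))² = (138 - ((-31 + 39) - 34))² = (138 - (8 - 34))² = (138 - 1*(-26))² = (138 + 26)² = 164² = 26896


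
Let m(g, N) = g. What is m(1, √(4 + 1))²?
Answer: 1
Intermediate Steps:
m(1, √(4 + 1))² = 1² = 1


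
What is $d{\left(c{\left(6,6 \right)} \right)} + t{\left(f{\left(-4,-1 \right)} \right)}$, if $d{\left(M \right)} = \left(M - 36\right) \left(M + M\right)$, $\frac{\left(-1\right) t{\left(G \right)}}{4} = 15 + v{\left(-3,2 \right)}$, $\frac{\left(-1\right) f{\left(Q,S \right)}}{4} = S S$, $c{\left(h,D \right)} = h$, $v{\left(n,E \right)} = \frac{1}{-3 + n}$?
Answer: $- \frac{1258}{3} \approx -419.33$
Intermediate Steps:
$f{\left(Q,S \right)} = - 4 S^{2}$ ($f{\left(Q,S \right)} = - 4 S S = - 4 S^{2}$)
$t{\left(G \right)} = - \frac{178}{3}$ ($t{\left(G \right)} = - 4 \left(15 + \frac{1}{-3 - 3}\right) = - 4 \left(15 + \frac{1}{-6}\right) = - 4 \left(15 - \frac{1}{6}\right) = \left(-4\right) \frac{89}{6} = - \frac{178}{3}$)
$d{\left(M \right)} = 2 M \left(-36 + M\right)$ ($d{\left(M \right)} = \left(-36 + M\right) 2 M = 2 M \left(-36 + M\right)$)
$d{\left(c{\left(6,6 \right)} \right)} + t{\left(f{\left(-4,-1 \right)} \right)} = 2 \cdot 6 \left(-36 + 6\right) - \frac{178}{3} = 2 \cdot 6 \left(-30\right) - \frac{178}{3} = -360 - \frac{178}{3} = - \frac{1258}{3}$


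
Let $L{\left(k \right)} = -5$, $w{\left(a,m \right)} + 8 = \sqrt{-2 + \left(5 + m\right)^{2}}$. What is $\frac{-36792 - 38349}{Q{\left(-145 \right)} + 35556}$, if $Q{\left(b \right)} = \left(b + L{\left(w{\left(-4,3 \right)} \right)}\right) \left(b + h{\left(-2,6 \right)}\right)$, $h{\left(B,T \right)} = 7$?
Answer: $- \frac{25047}{18752} \approx -1.3357$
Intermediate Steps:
$w{\left(a,m \right)} = -8 + \sqrt{-2 + \left(5 + m\right)^{2}}$
$Q{\left(b \right)} = \left(-5 + b\right) \left(7 + b\right)$ ($Q{\left(b \right)} = \left(b - 5\right) \left(b + 7\right) = \left(-5 + b\right) \left(7 + b\right)$)
$\frac{-36792 - 38349}{Q{\left(-145 \right)} + 35556} = \frac{-36792 - 38349}{\left(-35 + \left(-145\right)^{2} + 2 \left(-145\right)\right) + 35556} = - \frac{75141}{\left(-35 + 21025 - 290\right) + 35556} = - \frac{75141}{20700 + 35556} = - \frac{75141}{56256} = \left(-75141\right) \frac{1}{56256} = - \frac{25047}{18752}$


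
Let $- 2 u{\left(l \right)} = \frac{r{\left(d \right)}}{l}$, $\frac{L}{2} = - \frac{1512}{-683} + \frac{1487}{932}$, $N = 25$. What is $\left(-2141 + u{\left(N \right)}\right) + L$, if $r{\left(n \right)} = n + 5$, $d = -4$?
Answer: $- \frac{8487684482}{3978475} \approx -2133.4$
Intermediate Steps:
$r{\left(n \right)} = 5 + n$
$L = \frac{2424805}{318278}$ ($L = 2 \left(- \frac{1512}{-683} + \frac{1487}{932}\right) = 2 \left(\left(-1512\right) \left(- \frac{1}{683}\right) + 1487 \cdot \frac{1}{932}\right) = 2 \left(\frac{1512}{683} + \frac{1487}{932}\right) = 2 \cdot \frac{2424805}{636556} = \frac{2424805}{318278} \approx 7.6185$)
$u{\left(l \right)} = - \frac{1}{2 l}$ ($u{\left(l \right)} = - \frac{\left(5 - 4\right) \frac{1}{l}}{2} = - \frac{1 \frac{1}{l}}{2} = - \frac{1}{2 l}$)
$\left(-2141 + u{\left(N \right)}\right) + L = \left(-2141 - \frac{1}{2 \cdot 25}\right) + \frac{2424805}{318278} = \left(-2141 - \frac{1}{50}\right) + \frac{2424805}{318278} = - \frac{107051}{50} + \frac{2424805}{318278} = - \frac{8487684482}{3978475}$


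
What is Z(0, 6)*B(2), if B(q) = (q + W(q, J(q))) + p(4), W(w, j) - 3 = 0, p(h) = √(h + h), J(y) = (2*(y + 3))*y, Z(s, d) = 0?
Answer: 0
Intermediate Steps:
J(y) = y*(6 + 2*y) (J(y) = (2*(3 + y))*y = (6 + 2*y)*y = y*(6 + 2*y))
p(h) = √2*√h (p(h) = √(2*h) = √2*√h)
W(w, j) = 3 (W(w, j) = 3 + 0 = 3)
B(q) = 3 + q + 2*√2 (B(q) = (q + 3) + √2*√4 = (3 + q) + √2*2 = (3 + q) + 2*√2 = 3 + q + 2*√2)
Z(0, 6)*B(2) = 0*(3 + 2 + 2*√2) = 0*(5 + 2*√2) = 0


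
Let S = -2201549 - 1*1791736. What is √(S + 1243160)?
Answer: 35*I*√2245 ≈ 1658.3*I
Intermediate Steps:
S = -3993285 (S = -2201549 - 1791736 = -3993285)
√(S + 1243160) = √(-3993285 + 1243160) = √(-2750125) = 35*I*√2245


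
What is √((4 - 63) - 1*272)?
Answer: I*√331 ≈ 18.193*I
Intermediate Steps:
√((4 - 63) - 1*272) = √(-59 - 272) = √(-331) = I*√331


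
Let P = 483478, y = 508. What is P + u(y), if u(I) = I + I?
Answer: 484494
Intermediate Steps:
u(I) = 2*I
P + u(y) = 483478 + 2*508 = 483478 + 1016 = 484494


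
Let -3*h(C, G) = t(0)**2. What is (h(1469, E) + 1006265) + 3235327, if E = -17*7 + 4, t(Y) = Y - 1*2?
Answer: 12724772/3 ≈ 4.2416e+6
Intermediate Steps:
t(Y) = -2 + Y (t(Y) = Y - 2 = -2 + Y)
E = -115 (E = -119 + 4 = -115)
h(C, G) = -4/3 (h(C, G) = -(-2 + 0)**2/3 = -1/3*(-2)**2 = -1/3*4 = -4/3)
(h(1469, E) + 1006265) + 3235327 = (-4/3 + 1006265) + 3235327 = 3018791/3 + 3235327 = 12724772/3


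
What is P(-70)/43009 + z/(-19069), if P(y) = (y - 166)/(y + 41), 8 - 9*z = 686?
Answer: 295381838/71352060027 ≈ 0.0041398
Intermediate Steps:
z = -226/3 (z = 8/9 - ⅑*686 = 8/9 - 686/9 = -226/3 ≈ -75.333)
P(y) = (-166 + y)/(41 + y)
P(-70)/43009 + z/(-19069) = ((-166 - 70)/(41 - 70))/43009 - 226/3/(-19069) = (-236/(-29))*(1/43009) - 226/3*(-1/19069) = -1/29*(-236)*(1/43009) + 226/57207 = (236/29)*(1/43009) + 226/57207 = 236/1247261 + 226/57207 = 295381838/71352060027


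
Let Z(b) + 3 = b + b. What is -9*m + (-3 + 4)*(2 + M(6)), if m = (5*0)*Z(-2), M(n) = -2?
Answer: 0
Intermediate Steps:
Z(b) = -3 + 2*b (Z(b) = -3 + (b + b) = -3 + 2*b)
m = 0 (m = (5*0)*(-3 + 2*(-2)) = 0*(-3 - 4) = 0*(-7) = 0)
-9*m + (-3 + 4)*(2 + M(6)) = -9*0 + (-3 + 4)*(2 - 2) = 0 + 1*0 = 0 + 0 = 0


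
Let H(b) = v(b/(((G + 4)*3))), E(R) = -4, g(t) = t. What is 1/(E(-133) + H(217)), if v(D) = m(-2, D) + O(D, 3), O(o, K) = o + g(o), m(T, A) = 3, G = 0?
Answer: 6/211 ≈ 0.028436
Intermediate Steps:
O(o, K) = 2*o (O(o, K) = o + o = 2*o)
v(D) = 3 + 2*D
H(b) = 3 + b/6 (H(b) = 3 + 2*(b/(((0 + 4)*3))) = 3 + 2*(b/((4*3))) = 3 + 2*(b/12) = 3 + b/6)
1/(E(-133) + H(217)) = 1/(-4 + (3 + (⅙)*217)) = 1/(-4 + (3 + 217/6)) = 1/(-4 + 235/6) = 1/(211/6) = 6/211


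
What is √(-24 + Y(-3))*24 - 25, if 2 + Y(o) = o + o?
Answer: -25 + 96*I*√2 ≈ -25.0 + 135.76*I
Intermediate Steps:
Y(o) = -2 + 2*o (Y(o) = -2 + (o + o) = -2 + 2*o)
√(-24 + Y(-3))*24 - 25 = √(-24 + (-2 + 2*(-3)))*24 - 25 = √(-24 + (-2 - 6))*24 - 25 = √(-24 - 8)*24 - 25 = √(-32)*24 - 25 = (4*I*√2)*24 - 25 = 96*I*√2 - 25 = -25 + 96*I*√2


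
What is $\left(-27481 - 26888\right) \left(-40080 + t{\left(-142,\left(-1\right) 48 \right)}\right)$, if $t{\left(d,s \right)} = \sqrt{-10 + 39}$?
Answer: $2179109520 - 54369 \sqrt{29} \approx 2.1788 \cdot 10^{9}$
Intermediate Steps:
$t{\left(d,s \right)} = \sqrt{29}$
$\left(-27481 - 26888\right) \left(-40080 + t{\left(-142,\left(-1\right) 48 \right)}\right) = \left(-27481 - 26888\right) \left(-40080 + \sqrt{29}\right) = - 54369 \left(-40080 + \sqrt{29}\right) = 2179109520 - 54369 \sqrt{29}$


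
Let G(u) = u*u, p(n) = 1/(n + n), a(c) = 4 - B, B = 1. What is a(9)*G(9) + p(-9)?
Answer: 4373/18 ≈ 242.94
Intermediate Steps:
a(c) = 3 (a(c) = 4 - 1*1 = 4 - 1 = 3)
p(n) = 1/(2*n)
G(u) = u²
a(9)*G(9) + p(-9) = 3*9² + (½)/(-9) = 3*81 + (½)*(-⅑) = 243 - 1/18 = 4373/18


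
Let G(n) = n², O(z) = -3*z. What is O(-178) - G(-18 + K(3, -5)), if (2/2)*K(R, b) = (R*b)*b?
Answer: -2715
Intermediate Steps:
K(R, b) = R*b² (K(R, b) = (R*b)*b = R*b²)
O(-178) - G(-18 + K(3, -5)) = -3*(-178) - (-18 + 3*(-5)²)² = 534 - (-18 + 3*25)² = 534 - (-18 + 75)² = 534 - 1*57² = 534 - 1*3249 = 534 - 3249 = -2715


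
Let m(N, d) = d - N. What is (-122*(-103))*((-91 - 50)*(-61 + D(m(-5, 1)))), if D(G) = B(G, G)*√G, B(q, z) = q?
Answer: 108080166 - 10630836*√6 ≈ 8.2040e+7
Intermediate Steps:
D(G) = G^(3/2) (D(G) = G*√G = G^(3/2))
(-122*(-103))*((-91 - 50)*(-61 + D(m(-5, 1)))) = (-122*(-103))*((-91 - 50)*(-61 + (1 - 1*(-5))^(3/2))) = 12566*(-141*(-61 + (1 + 5)^(3/2))) = 12566*(-141*(-61 + 6^(3/2))) = 12566*(-141*(-61 + 6*√6)) = 12566*(8601 - 846*√6) = 108080166 - 10630836*√6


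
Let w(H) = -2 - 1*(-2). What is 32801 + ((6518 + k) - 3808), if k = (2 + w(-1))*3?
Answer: 35517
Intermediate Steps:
w(H) = 0 (w(H) = -2 + 2 = 0)
k = 6 (k = (2 + 0)*3 = 2*3 = 6)
32801 + ((6518 + k) - 3808) = 32801 + ((6518 + 6) - 3808) = 32801 + (6524 - 3808) = 32801 + 2716 = 35517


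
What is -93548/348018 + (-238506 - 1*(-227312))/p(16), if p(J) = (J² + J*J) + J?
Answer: -9962391/464024 ≈ -21.470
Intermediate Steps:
p(J) = J + 2*J² (p(J) = (J² + J²) + J = 2*J² + J = J + 2*J²)
-93548/348018 + (-238506 - 1*(-227312))/p(16) = -93548/348018 + (-238506 - 1*(-227312))/((16*(1 + 2*16))) = -93548*1/348018 + (-238506 + 227312)/((16*(1 + 32))) = -46774/174009 - 11194/(16*33) = -46774/174009 - 11194/528 = -46774/174009 - 11194*1/528 = -46774/174009 - 5597/264 = -9962391/464024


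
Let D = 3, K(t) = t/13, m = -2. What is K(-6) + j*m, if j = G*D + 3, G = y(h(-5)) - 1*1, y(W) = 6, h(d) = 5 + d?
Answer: -474/13 ≈ -36.462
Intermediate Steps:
K(t) = t/13 (K(t) = t*(1/13) = t/13)
G = 5 (G = 6 - 1*1 = 6 - 1 = 5)
j = 18 (j = 5*3 + 3 = 15 + 3 = 18)
K(-6) + j*m = (1/13)*(-6) + 18*(-2) = -6/13 - 36 = -474/13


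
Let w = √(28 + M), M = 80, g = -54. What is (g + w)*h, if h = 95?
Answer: -5130 + 570*√3 ≈ -4142.7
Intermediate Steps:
w = 6*√3 (w = √(28 + 80) = √108 = 6*√3 ≈ 10.392)
(g + w)*h = (-54 + 6*√3)*95 = -5130 + 570*√3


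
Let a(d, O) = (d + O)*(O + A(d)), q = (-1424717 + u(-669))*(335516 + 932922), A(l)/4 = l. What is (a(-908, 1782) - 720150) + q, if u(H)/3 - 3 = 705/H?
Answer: -402996705252132/223 ≈ -1.8072e+12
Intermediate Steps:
u(H) = 9 + 2115/H (u(H) = 9 + 3*(705/H) = 9 + 2115/H)
A(l) = 4*l
q = -402996184089982/223 (q = (-1424717 + (9 + 2115/(-669)))*(335516 + 932922) = (-1424717 + (9 + 2115*(-1/669)))*1268438 = (-1424717 + (9 - 705/223))*1268438 = (-1424717 + 1302/223)*1268438 = -317710589/223*1268438 = -402996184089982/223 ≈ -1.8072e+12)
a(d, O) = (O + d)*(O + 4*d) (a(d, O) = (d + O)*(O + 4*d) = (O + d)*(O + 4*d))
(a(-908, 1782) - 720150) + q = ((1782² + 4*(-908)² + 5*1782*(-908)) - 720150) - 402996184089982/223 = ((3175524 + 4*824464 - 8090280) - 720150) - 402996184089982/223 = ((3175524 + 3297856 - 8090280) - 720150) - 402996184089982/223 = (-1616900 - 720150) - 402996184089982/223 = -2337050 - 402996184089982/223 = -402996705252132/223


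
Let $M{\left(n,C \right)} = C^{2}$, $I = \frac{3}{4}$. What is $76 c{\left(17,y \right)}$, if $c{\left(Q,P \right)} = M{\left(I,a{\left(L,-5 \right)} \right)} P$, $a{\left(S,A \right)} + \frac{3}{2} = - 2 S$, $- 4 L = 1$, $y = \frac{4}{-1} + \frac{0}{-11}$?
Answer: $-304$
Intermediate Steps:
$y = -4$ ($y = 4 \left(-1\right) + 0 \left(- \frac{1}{11}\right) = -4 + 0 = -4$)
$L = - \frac{1}{4}$ ($L = \left(- \frac{1}{4}\right) 1 = - \frac{1}{4} \approx -0.25$)
$I = \frac{3}{4}$ ($I = 3 \cdot \frac{1}{4} = \frac{3}{4} \approx 0.75$)
$a{\left(S,A \right)} = - \frac{3}{2} - 2 S$
$c{\left(Q,P \right)} = P$ ($c{\left(Q,P \right)} = \left(- \frac{3}{2} - - \frac{1}{2}\right)^{2} P = \left(- \frac{3}{2} + \frac{1}{2}\right)^{2} P = \left(-1\right)^{2} P = 1 P = P$)
$76 c{\left(17,y \right)} = 76 \left(-4\right) = -304$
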